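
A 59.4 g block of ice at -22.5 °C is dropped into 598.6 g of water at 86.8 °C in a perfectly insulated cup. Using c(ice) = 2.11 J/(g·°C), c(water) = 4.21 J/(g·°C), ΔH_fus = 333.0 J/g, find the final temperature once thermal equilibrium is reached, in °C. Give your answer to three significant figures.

Heat to bring ice to 0 °C and melt it: q₁ = 59.4×2.11×22.5 + 59.4×333.0 = 22600 J
Heat the water can supply cooling to 0 °C: 598.6×4.21×86.8 = 218745 J > q₁, so all ice melts.
Energy balance: 598.6×4.21×(86.8 − T) = 22600 + 59.4×4.21×(T − 0)
2520.106(86.8 − T) = 22600 + 250.074 T
218745 − 22600 = 2770.180 T
T = 196145 / 2770.180 = 70.81 °C

T_f = 70.8 °C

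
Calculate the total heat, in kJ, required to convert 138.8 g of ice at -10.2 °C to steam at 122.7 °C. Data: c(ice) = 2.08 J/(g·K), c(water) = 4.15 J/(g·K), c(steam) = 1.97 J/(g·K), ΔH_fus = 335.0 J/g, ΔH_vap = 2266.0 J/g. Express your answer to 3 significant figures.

q1 (heat ice -10.2→0.0 °C): 138.8 × 2.08 × 10.2 = 2945 J
q2 (melt at 0 °C): 138.8 × 335.0 = 46498 J
q3 (heat water 0.0→100.0 °C): 138.8 × 4.15 × 100.0 = 57602 J
q4 (vaporize at 100 °C): 138.8 × 2266.0 = 314521 J
q5 (heat steam 100.0→122.7 °C): 138.8 × 1.97 × 22.7 = 6207 J
Total: 2945 + 46498 + 57602 + 314521 + 6207 = 427773 J = 428 kJ

q = 428 kJ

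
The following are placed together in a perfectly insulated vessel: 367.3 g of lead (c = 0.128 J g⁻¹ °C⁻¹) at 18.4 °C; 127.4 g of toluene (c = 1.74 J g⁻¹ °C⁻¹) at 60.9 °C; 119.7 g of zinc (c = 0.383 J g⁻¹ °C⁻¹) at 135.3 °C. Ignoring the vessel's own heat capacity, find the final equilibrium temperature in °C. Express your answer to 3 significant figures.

T_f = 65.4 °C

Σ mᵢcᵢ(T − Tᵢ) = 0  ⇒  T = Σ mᵢcᵢTᵢ / Σ mᵢcᵢ
Σ mᵢcᵢ = 367.3×0.128 + 127.4×1.74 + 119.7×0.383 = 314.5355
Σ mᵢcᵢTᵢ = 47.0144×18.4 + 221.676×60.9 + 45.8451×135.3 = 20568
T = 20568 / 314.5355 = 65.39 °C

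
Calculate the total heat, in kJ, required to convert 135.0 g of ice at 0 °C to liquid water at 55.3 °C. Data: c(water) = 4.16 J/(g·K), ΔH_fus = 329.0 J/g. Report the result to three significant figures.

q = 75.5 kJ

q1 (melt at 0 °C): 135.0 × 329.0 = 44415 J
q2 (heat water 0.0→55.3 °C): 135.0 × 4.16 × 55.3 = 31056 J
Total: 44415 + 31056 = 75471 J = 75.5 kJ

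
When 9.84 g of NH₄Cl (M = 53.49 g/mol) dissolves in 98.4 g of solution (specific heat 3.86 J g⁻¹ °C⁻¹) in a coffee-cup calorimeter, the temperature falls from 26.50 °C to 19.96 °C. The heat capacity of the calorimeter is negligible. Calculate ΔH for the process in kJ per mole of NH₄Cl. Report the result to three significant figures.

|ΔT| = |19.96 − 26.50| = 6.54 °C
|q_surr| = (98.4 × 3.86) × 6.54 = 379.824 × 6.54 = 2484 J
n(NH₄Cl) = 9.84 / 53.49 = 0.1840 mol
Temperature fell, so q_rxn = +|q_surr| = 2.484 kJ
ΔH = q_rxn / n = 13.50 kJ/mol

ΔH = 13.5 kJ/mol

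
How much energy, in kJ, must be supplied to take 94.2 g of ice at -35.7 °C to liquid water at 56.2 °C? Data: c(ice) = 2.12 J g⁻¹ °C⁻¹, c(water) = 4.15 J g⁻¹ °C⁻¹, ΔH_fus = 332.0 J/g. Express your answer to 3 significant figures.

q1 (heat ice -35.7→0.0 °C): 94.2 × 2.12 × 35.7 = 7129 J
q2 (melt at 0 °C): 94.2 × 332.0 = 31274 J
q3 (heat water 0.0→56.2 °C): 94.2 × 4.15 × 56.2 = 21970 J
Total: 7129 + 31274 + 21970 = 60373 J = 60.4 kJ

q = 60.4 kJ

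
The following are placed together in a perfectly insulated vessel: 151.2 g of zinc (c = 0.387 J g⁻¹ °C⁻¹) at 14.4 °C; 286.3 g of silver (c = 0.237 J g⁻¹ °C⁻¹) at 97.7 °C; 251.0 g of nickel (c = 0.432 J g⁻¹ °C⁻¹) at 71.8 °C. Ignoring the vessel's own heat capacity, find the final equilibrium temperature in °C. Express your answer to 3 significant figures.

Σ mᵢcᵢ(T − Tᵢ) = 0  ⇒  T = Σ mᵢcᵢTᵢ / Σ mᵢcᵢ
Σ mᵢcᵢ = 151.2×0.387 + 286.3×0.237 + 251.0×0.432 = 234.7995
Σ mᵢcᵢTᵢ = 58.5144×14.4 + 67.8531×97.7 + 108.432×71.8 = 15257
T = 15257 / 234.7995 = 64.98 °C

T_f = 65.0 °C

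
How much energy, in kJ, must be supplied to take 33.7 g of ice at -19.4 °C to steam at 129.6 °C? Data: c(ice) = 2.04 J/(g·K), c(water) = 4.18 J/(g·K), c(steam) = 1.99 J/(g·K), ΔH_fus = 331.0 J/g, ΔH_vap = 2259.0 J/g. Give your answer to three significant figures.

q1 (heat ice -19.4→0.0 °C): 33.7 × 2.04 × 19.4 = 1334 J
q2 (melt at 0 °C): 33.7 × 331.0 = 11155 J
q3 (heat water 0.0→100.0 °C): 33.7 × 4.18 × 100.0 = 14087 J
q4 (vaporize at 100 °C): 33.7 × 2259.0 = 76128 J
q5 (heat steam 100.0→129.6 °C): 33.7 × 1.99 × 29.6 = 1985 J
Total: 1334 + 11155 + 14087 + 76128 + 1985 = 104689 J = 105 kJ

q = 105 kJ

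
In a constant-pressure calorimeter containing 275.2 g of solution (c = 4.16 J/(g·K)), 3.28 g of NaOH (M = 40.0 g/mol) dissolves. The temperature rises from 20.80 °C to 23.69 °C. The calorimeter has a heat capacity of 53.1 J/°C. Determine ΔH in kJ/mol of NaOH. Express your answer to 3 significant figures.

ΔH = -42.2 kJ/mol

|ΔT| = |23.69 − 20.80| = 2.89 °C
|q_surr| = (275.2 × 4.16 + 53.1) × 2.89 = 1197.932 × 2.89 = 3462 J
n(NaOH) = 3.28 / 40.0 = 0.08200 mol
Temperature rose, so q_rxn = −|q_surr| = -3.462 kJ
ΔH = q_rxn / n = -42.22 kJ/mol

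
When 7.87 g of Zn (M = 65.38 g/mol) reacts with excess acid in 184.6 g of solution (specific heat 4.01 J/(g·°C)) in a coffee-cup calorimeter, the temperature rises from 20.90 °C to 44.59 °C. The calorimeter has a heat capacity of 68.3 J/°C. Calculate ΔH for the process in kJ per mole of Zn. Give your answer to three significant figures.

ΔH = -159 kJ/mol

|ΔT| = |44.59 − 20.90| = 23.69 °C
|q_surr| = (184.6 × 4.01 + 68.3) × 23.69 = 808.546 × 23.69 = 19150 J
n(Zn) = 7.87 / 65.38 = 0.1204 mol
Temperature rose, so q_rxn = −|q_surr| = -19.15 kJ
ΔH = q_rxn / n = -159.1 kJ/mol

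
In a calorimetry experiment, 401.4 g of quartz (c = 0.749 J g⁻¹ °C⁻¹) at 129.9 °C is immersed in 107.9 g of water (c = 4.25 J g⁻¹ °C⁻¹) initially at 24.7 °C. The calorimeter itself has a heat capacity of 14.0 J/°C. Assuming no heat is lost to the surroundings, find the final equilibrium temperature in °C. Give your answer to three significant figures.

T_f = 65.6 °C

Heat lost by quartz = heat gained by water + calorimeter.
(401.4)(0.749)(129.9 − T) = [(107.9)(4.25) + 14.0](T − 24.7)
300.6486 (129.9 − T) = 472.575 (T − 24.7)
39054 − 300.6486 T = 472.575 T − 11673
50727 = 773.2236 T
T = 65.60 °C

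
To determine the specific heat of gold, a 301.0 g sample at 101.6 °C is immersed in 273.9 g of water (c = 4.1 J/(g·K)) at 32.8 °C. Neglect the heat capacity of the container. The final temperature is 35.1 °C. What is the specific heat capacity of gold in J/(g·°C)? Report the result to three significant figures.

c = 0.129 J/(g·°C)

q_gained = (273.9 × 4.1) × (35.1 − 32.8) = 2583 J
q_lost = 301.0 × c × (101.6 − 35.1) = 20016.5 c
Set equal: c = 2583 / 20016.5 = 0.129 J/(g·°C)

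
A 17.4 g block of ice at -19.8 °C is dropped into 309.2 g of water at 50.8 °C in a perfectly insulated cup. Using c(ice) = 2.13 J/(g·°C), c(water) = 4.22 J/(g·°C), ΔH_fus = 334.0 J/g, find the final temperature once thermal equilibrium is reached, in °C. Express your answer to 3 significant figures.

T_f = 43.3 °C

Heat to bring ice to 0 °C and melt it: q₁ = 17.4×2.13×19.8 + 17.4×334.0 = 6545.4 J
Heat the water can supply cooling to 0 °C: 309.2×4.22×50.8 = 66285.1 J > q₁, so all ice melts.
Energy balance: 309.2×4.22×(50.8 − T) = 6545.4 + 17.4×4.22×(T − 0)
1304.824(50.8 − T) = 6545.4 + 73.428 T
66285.1 − 6545.4 = 1378.252 T
T = 59739.7 / 1378.252 = 43.34 °C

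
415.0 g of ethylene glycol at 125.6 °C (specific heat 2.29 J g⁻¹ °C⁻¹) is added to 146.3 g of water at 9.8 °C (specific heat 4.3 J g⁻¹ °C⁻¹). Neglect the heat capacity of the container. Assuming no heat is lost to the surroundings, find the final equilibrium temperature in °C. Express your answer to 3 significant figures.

T_f = 79.5 °C

Heat lost by ethylene glycol = heat gained by water.
(415.0)(2.29)(125.6 − T) = (146.3)(4.3)(T − 9.8)
950.35 (125.6 − T) = 629.09 (T − 9.8)
119360 − 950.35 T = 629.09 T − 6165.1
125525.1 = 1579.44 T
T = 79.47 °C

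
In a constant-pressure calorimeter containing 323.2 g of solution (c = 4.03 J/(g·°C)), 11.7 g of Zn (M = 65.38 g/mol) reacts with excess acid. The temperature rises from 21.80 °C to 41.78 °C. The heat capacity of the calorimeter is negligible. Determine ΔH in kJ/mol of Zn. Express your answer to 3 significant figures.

|ΔT| = |41.78 − 21.80| = 19.98 °C
|q_surr| = (323.2 × 4.03) × 19.98 = 1302.496 × 19.98 = 26020 J
n(Zn) = 11.7 / 65.38 = 0.1790 mol
Temperature rose, so q_rxn = −|q_surr| = -26.02 kJ
ΔH = q_rxn / n = -145.4 kJ/mol

ΔH = -145 kJ/mol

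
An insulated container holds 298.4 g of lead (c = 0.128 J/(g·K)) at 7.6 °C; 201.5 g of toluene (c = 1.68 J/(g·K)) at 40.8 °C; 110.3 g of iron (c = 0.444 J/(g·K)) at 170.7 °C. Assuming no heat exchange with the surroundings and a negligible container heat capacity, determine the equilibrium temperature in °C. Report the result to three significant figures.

T_f = 52.8 °C

Σ mᵢcᵢ(T − Tᵢ) = 0  ⇒  T = Σ mᵢcᵢTᵢ / Σ mᵢcᵢ
Σ mᵢcᵢ = 298.4×0.128 + 201.5×1.68 + 110.3×0.444 = 425.6884
Σ mᵢcᵢTᵢ = 38.1952×7.6 + 338.52×40.8 + 48.9732×170.7 = 22462
T = 22462 / 425.6884 = 52.77 °C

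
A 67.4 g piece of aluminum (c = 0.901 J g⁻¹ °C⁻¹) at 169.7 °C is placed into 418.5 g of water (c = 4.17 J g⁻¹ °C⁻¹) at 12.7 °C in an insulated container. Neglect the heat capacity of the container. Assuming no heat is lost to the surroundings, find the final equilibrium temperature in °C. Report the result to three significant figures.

Heat lost by aluminum = heat gained by water.
(67.4)(0.901)(169.7 − T) = (418.5)(4.17)(T − 12.7)
60.7274 (169.7 − T) = 1745.145 (T − 12.7)
10305 − 60.7274 T = 1745.145 T − 22163
32468 = 1805.8724 T
T = 17.98 °C

T_f = 18.0 °C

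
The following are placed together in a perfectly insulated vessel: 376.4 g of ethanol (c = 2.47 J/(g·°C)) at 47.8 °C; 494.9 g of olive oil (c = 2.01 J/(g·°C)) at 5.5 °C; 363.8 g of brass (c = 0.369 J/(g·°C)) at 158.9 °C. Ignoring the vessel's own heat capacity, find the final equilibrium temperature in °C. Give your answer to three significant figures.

T_f = 34.6 °C

Σ mᵢcᵢ(T − Tᵢ) = 0  ⇒  T = Σ mᵢcᵢTᵢ / Σ mᵢcᵢ
Σ mᵢcᵢ = 376.4×2.47 + 494.9×2.01 + 363.8×0.369 = 2058.6992
Σ mᵢcᵢTᵢ = 929.708×47.8 + 994.749×5.5 + 134.2422×158.9 = 71242
T = 71242 / 2058.6992 = 34.61 °C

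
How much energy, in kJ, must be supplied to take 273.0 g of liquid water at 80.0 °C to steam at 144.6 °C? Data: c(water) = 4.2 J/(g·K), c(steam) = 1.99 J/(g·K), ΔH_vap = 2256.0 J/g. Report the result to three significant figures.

q = 663 kJ

q1 (heat water 80.0→100.0 °C): 273.0 × 4.2 × 20.0 = 22932 J
q2 (vaporize at 100 °C): 273.0 × 2256.0 = 615888 J
q3 (heat steam 100.0→144.6 °C): 273.0 × 1.99 × 44.6 = 24230 J
Total: 22932 + 615888 + 24230 = 663050 J = 663 kJ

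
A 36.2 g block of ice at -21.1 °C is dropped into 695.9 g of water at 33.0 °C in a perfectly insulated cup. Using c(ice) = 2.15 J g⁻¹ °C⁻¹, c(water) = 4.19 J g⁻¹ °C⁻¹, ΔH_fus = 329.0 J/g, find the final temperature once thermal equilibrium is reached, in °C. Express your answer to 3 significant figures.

T_f = 27.0 °C

Heat to bring ice to 0 °C and melt it: q₁ = 36.2×2.15×21.1 + 36.2×329.0 = 13552 J
Heat the water can supply cooling to 0 °C: 695.9×4.19×33.0 = 96222.1 J > q₁, so all ice melts.
Energy balance: 695.9×4.19×(33.0 − T) = 13552 + 36.2×4.19×(T − 0)
2915.821(33.0 − T) = 13552 + 151.678 T
96222.1 − 13552 = 3067.499 T
T = 82670.1 / 3067.499 = 26.95 °C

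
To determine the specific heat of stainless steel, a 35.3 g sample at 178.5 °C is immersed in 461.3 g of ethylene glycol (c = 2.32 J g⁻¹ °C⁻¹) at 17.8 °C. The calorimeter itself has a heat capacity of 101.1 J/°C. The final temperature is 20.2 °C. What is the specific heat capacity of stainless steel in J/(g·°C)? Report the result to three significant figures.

q_gained = (461.3 × 2.32 + 101.1) × (20.2 − 17.8) = 2811 J
q_lost = 35.3 × c × (178.5 − 20.2) = 5587.99 c
Set equal: c = 2811 / 5587.99 = 0.503 J/(g·°C)

c = 0.503 J/(g·°C)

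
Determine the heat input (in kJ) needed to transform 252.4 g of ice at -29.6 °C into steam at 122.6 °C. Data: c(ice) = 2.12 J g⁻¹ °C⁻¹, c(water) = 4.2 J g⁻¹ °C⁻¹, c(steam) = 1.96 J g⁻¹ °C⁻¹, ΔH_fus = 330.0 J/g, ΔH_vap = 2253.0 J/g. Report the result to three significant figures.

q1 (heat ice -29.6→0.0 °C): 252.4 × 2.12 × 29.6 = 15839 J
q2 (melt at 0 °C): 252.4 × 330.0 = 83292 J
q3 (heat water 0.0→100.0 °C): 252.4 × 4.2 × 100.0 = 106008 J
q4 (vaporize at 100 °C): 252.4 × 2253.0 = 568657 J
q5 (heat steam 100.0→122.6 °C): 252.4 × 1.96 × 22.6 = 11180 J
Total: 15839 + 83292 + 106008 + 568657 + 11180 = 784976 J = 785 kJ

q = 785 kJ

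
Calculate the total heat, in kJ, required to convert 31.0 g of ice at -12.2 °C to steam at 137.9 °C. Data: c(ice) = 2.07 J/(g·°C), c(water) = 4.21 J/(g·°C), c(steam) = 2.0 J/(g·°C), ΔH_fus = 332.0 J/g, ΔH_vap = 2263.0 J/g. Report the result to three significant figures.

q1 (heat ice -12.2→0.0 °C): 31.0 × 2.07 × 12.2 = 783 J
q2 (melt at 0 °C): 31.0 × 332.0 = 10292 J
q3 (heat water 0.0→100.0 °C): 31.0 × 4.21 × 100.0 = 13051 J
q4 (vaporize at 100 °C): 31.0 × 2263.0 = 70153 J
q5 (heat steam 100.0→137.9 °C): 31.0 × 2.0 × 37.9 = 2350 J
Total: 783 + 10292 + 13051 + 70153 + 2350 = 96629 J = 96.6 kJ

q = 96.6 kJ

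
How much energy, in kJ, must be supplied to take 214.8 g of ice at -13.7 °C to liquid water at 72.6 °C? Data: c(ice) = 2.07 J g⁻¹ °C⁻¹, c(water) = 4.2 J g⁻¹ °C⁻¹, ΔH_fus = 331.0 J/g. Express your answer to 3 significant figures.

q = 143 kJ

q1 (heat ice -13.7→0.0 °C): 214.8 × 2.07 × 13.7 = 6092 J
q2 (melt at 0 °C): 214.8 × 331.0 = 71099 J
q3 (heat water 0.0→72.6 °C): 214.8 × 4.2 × 72.6 = 65497 J
Total: 6092 + 71099 + 65497 = 142688 J = 143 kJ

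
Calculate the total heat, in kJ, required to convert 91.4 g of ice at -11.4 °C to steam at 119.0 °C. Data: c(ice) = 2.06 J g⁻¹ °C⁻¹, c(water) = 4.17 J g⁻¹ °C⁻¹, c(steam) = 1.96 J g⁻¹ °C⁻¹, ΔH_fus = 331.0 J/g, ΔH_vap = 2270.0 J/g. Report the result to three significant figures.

q1 (heat ice -11.4→0.0 °C): 91.4 × 2.06 × 11.4 = 2146 J
q2 (melt at 0 °C): 91.4 × 331.0 = 30253 J
q3 (heat water 0.0→100.0 °C): 91.4 × 4.17 × 100.0 = 38114 J
q4 (vaporize at 100 °C): 91.4 × 2270.0 = 207478 J
q5 (heat steam 100.0→119.0 °C): 91.4 × 1.96 × 19.0 = 3404 J
Total: 2146 + 30253 + 38114 + 207478 + 3404 = 281395 J = 281 kJ

q = 281 kJ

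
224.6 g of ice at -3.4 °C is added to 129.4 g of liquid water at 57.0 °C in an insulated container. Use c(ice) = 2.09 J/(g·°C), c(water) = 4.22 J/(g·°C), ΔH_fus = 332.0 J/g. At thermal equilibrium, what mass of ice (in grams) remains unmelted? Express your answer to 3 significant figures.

Heat to warm all ice to 0 °C: 224.6×2.09×3.4 = 1596.0 J
Heat released by water cooling to 0 °C: 129.4×4.22×57.0 = 31126 J
31126 J < 1596.0 + 224.6×332.0 = 76163.2 J, so not all ice melts; final T = 0 °C.
Heat left for melting: 31126 − 1596.0 = 29530.0 J
Mass melted = 29530.0 / 332.0 = 88.95 g
Ice remaining = 224.6 − 88.95 = 135.65 g

m_ice remaining = 136 g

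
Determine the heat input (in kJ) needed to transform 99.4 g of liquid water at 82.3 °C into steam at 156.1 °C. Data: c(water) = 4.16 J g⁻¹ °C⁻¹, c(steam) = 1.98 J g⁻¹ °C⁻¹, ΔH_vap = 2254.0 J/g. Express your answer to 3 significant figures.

q = 242 kJ

q1 (heat water 82.3→100.0 °C): 99.4 × 4.16 × 17.7 = 7319 J
q2 (vaporize at 100 °C): 99.4 × 2254.0 = 224048 J
q3 (heat steam 100.0→156.1 °C): 99.4 × 1.98 × 56.1 = 11041 J
Total: 7319 + 224048 + 11041 = 242408 J = 242 kJ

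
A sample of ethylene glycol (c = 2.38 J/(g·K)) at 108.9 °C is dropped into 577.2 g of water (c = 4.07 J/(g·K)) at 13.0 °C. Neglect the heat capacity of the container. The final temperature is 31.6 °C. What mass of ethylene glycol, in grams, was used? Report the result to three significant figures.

m = 238 g

q_gained = (577.2 × 4.07) × (31.6 − 13.0) = 43700 J
q_lost = m × 2.38 × (108.9 − 31.6) = 183.974 m
m = 43700 / 183.974 = 238 g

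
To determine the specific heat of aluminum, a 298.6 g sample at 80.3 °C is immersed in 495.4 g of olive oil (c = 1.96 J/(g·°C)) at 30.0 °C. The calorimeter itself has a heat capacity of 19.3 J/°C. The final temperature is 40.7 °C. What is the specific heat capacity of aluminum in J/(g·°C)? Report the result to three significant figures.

q_gained = (495.4 × 1.96 + 19.3) × (40.7 − 30.0) = 10600 J
q_lost = 298.6 × c × (80.3 − 40.7) = 11824.56 c
Set equal: c = 10600 / 11824.56 = 0.896 J/(g·°C)

c = 0.896 J/(g·°C)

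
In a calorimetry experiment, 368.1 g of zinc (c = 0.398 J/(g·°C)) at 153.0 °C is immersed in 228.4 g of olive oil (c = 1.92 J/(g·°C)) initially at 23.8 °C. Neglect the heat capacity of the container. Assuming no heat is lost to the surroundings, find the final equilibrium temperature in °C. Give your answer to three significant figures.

Heat lost by zinc = heat gained by olive oil.
(368.1)(0.398)(153.0 − T) = (228.4)(1.92)(T − 23.8)
146.5038 (153.0 − T) = 438.528 (T − 23.8)
22415 − 146.5038 T = 438.528 T − 10437
32852 = 585.0318 T
T = 56.15 °C

T_f = 56.2 °C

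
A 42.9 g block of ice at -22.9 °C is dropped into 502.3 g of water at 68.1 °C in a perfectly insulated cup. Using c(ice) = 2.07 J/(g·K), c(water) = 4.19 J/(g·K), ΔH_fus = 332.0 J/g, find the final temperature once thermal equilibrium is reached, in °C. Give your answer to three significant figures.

T_f = 55.6 °C

Heat to bring ice to 0 °C and melt it: q₁ = 42.9×2.07×22.9 + 42.9×332.0 = 16276 J
Heat the water can supply cooling to 0 °C: 502.3×4.19×68.1 = 143326 J > q₁, so all ice melts.
Energy balance: 502.3×4.19×(68.1 − T) = 16276 + 42.9×4.19×(T − 0)
2104.637(68.1 − T) = 16276 + 179.751 T
143326 − 16276 = 2284.388 T
T = 127050 / 2284.388 = 55.62 °C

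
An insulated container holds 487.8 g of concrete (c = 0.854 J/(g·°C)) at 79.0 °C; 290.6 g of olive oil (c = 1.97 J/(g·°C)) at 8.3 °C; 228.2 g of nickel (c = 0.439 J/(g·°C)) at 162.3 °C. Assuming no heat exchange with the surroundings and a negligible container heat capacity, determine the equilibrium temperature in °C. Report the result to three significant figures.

Σ mᵢcᵢ(T − Tᵢ) = 0  ⇒  T = Σ mᵢcᵢTᵢ / Σ mᵢcᵢ
Σ mᵢcᵢ = 487.8×0.854 + 290.6×1.97 + 228.2×0.439 = 1089.2430
Σ mᵢcᵢTᵢ = 416.5812×79.0 + 572.482×8.3 + 100.1798×162.3 = 53921
T = 53921 / 1089.2430 = 49.50 °C

T_f = 49.5 °C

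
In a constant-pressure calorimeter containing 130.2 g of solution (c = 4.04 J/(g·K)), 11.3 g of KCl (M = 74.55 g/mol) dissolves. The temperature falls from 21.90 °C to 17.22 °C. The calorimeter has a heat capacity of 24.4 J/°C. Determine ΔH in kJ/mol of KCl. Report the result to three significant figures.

ΔH = 17.0 kJ/mol

|ΔT| = |17.22 − 21.90| = 4.68 °C
|q_surr| = (130.2 × 4.04 + 24.4) × 4.68 = 550.408 × 4.68 = 2576 J
n(KCl) = 11.3 / 74.55 = 0.1516 mol
Temperature fell, so q_rxn = +|q_surr| = 2.576 kJ
ΔH = q_rxn / n = 16.99 kJ/mol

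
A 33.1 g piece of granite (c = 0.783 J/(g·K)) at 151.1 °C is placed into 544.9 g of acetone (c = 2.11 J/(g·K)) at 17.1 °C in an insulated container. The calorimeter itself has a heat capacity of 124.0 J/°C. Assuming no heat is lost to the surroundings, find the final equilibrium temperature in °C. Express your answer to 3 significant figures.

Heat lost by granite = heat gained by acetone + calorimeter.
(33.1)(0.783)(151.1 − T) = [(544.9)(2.11) + 124.0](T − 17.1)
25.9173 (151.1 − T) = 1273.739 (T − 17.1)
3916.1 − 25.9173 T = 1273.739 T − 21781
25697.1 = 1299.6563 T
T = 19.77 °C

T_f = 19.8 °C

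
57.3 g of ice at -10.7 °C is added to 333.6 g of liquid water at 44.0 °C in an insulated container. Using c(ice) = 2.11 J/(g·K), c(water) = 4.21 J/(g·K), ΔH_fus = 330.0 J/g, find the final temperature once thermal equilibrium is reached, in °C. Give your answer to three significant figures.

T_f = 25.3 °C

Heat to bring ice to 0 °C and melt it: q₁ = 57.3×2.11×10.7 + 57.3×330.0 = 20203 J
Heat the water can supply cooling to 0 °C: 333.6×4.21×44.0 = 61796.1 J > q₁, so all ice melts.
Energy balance: 333.6×4.21×(44.0 − T) = 20203 + 57.3×4.21×(T − 0)
1404.456(44.0 − T) = 20203 + 241.233 T
61796.1 − 20203 = 1645.689 T
T = 41593.1 / 1645.689 = 25.27 °C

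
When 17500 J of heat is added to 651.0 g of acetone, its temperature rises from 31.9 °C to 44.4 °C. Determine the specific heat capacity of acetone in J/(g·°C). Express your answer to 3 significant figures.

c = q / (m ΔT) = 17500 / (651.0 × 12.5)
c = 17500 / 8137.5 = 2.15 J/(g·°C)

c = 2.15 J/(g·°C)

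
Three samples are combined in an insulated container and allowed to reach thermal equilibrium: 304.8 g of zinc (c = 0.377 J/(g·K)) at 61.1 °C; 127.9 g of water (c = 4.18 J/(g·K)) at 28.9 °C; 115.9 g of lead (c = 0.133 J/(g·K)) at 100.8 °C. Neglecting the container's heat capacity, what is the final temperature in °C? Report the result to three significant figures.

T_f = 36.1 °C

Σ mᵢcᵢ(T − Tᵢ) = 0  ⇒  T = Σ mᵢcᵢTᵢ / Σ mᵢcᵢ
Σ mᵢcᵢ = 304.8×0.377 + 127.9×4.18 + 115.9×0.133 = 664.9463
Σ mᵢcᵢTᵢ = 114.9096×61.1 + 534.622×28.9 + 15.4147×100.8 = 24025
T = 24025 / 664.9463 = 36.13 °C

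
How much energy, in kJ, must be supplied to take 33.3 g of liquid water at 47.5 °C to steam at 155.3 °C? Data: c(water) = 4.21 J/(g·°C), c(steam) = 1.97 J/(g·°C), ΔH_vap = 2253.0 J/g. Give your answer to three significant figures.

q = 86.0 kJ

q1 (heat water 47.5→100.0 °C): 33.3 × 4.21 × 52.5 = 7360 J
q2 (vaporize at 100 °C): 33.3 × 2253.0 = 75025 J
q3 (heat steam 100.0→155.3 °C): 33.3 × 1.97 × 55.3 = 3628 J
Total: 7360 + 75025 + 3628 = 86013 J = 86.0 kJ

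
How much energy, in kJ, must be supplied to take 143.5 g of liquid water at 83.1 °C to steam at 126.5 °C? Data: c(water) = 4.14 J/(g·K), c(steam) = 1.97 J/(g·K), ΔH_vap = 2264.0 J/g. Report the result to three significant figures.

q1 (heat water 83.1→100.0 °C): 143.5 × 4.14 × 16.9 = 10040 J
q2 (vaporize at 100 °C): 143.5 × 2264.0 = 324884 J
q3 (heat steam 100.0→126.5 °C): 143.5 × 1.97 × 26.5 = 7491 J
Total: 10040 + 324884 + 7491 = 342415 J = 342 kJ

q = 342 kJ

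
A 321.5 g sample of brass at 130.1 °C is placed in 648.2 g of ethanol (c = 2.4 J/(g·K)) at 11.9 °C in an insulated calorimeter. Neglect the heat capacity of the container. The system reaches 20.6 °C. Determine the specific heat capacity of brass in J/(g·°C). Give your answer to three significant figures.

c = 0.384 J/(g·°C)

q_gained = (648.2 × 2.4) × (20.6 − 11.9) = 13530 J
q_lost = 321.5 × c × (130.1 − 20.6) = 35204.25 c
Set equal: c = 13530 / 35204.25 = 0.384 J/(g·°C)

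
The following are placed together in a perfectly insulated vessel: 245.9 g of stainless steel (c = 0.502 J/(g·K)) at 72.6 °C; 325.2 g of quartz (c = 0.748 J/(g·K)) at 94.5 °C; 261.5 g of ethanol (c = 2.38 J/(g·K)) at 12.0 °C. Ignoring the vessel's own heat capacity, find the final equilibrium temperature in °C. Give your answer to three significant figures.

Σ mᵢcᵢ(T − Tᵢ) = 0  ⇒  T = Σ mᵢcᵢTᵢ / Σ mᵢcᵢ
Σ mᵢcᵢ = 245.9×0.502 + 325.2×0.748 + 261.5×2.38 = 989.0614
Σ mᵢcᵢTᵢ = 123.4418×72.6 + 243.2496×94.5 + 622.37×12.0 = 39417
T = 39417 / 989.0614 = 39.85 °C

T_f = 39.9 °C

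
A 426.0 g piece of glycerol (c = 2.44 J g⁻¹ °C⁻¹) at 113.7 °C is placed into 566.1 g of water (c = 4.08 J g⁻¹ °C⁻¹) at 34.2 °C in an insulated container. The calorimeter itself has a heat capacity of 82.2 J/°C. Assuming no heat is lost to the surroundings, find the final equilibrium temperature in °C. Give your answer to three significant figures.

T_f = 58.3 °C

Heat lost by glycerol = heat gained by water + calorimeter.
(426.0)(2.44)(113.7 − T) = [(566.1)(4.08) + 82.2](T − 34.2)
1039.44 (113.7 − T) = 2391.888 (T − 34.2)
118180 − 1039.44 T = 2391.888 T − 81803
199983 = 3431.328 T
T = 58.28 °C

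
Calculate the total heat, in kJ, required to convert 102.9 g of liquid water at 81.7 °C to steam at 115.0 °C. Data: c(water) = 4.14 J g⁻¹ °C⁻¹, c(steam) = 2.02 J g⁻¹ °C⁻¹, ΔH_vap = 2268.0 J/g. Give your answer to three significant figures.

q = 244 kJ

q1 (heat water 81.7→100.0 °C): 102.9 × 4.14 × 18.3 = 7796 J
q2 (vaporize at 100 °C): 102.9 × 2268.0 = 233377 J
q3 (heat steam 100.0→115.0 °C): 102.9 × 2.02 × 15.0 = 3118 J
Total: 7796 + 233377 + 3118 = 244291 J = 244 kJ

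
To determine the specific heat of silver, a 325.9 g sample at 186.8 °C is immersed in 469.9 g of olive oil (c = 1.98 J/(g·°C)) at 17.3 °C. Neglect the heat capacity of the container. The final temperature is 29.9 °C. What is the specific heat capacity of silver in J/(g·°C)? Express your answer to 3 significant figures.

c = 0.229 J/(g·°C)

q_gained = (469.9 × 1.98) × (29.9 − 17.3) = 11720 J
q_lost = 325.9 × c × (186.8 − 29.9) = 51133.71 c
Set equal: c = 11720 / 51133.71 = 0.229 J/(g·°C)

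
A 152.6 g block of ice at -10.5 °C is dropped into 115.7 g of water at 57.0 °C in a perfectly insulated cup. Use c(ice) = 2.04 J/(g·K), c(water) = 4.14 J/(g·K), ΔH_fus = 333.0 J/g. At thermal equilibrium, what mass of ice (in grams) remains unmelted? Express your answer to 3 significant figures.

Heat to warm all ice to 0 °C: 152.6×2.04×10.5 = 3268.7 J
Heat released by water cooling to 0 °C: 115.7×4.14×57.0 = 27303 J
27303 J < 3268.7 + 152.6×333.0 = 54084.5 J, so not all ice melts; final T = 0 °C.
Heat left for melting: 27303 − 3268.7 = 24034.3 J
Mass melted = 24034.3 / 333.0 = 72.18 g
Ice remaining = 152.6 − 72.18 = 80.42 g

m_ice remaining = 80.4 g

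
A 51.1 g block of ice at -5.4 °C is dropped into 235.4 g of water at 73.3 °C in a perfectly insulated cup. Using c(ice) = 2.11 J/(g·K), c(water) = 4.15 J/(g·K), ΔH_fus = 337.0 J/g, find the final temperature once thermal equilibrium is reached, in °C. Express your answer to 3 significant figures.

T_f = 45.3 °C

Heat to bring ice to 0 °C and melt it: q₁ = 51.1×2.11×5.4 + 51.1×337.0 = 17803 J
Heat the water can supply cooling to 0 °C: 235.4×4.15×73.3 = 71607.5 J > q₁, so all ice melts.
Energy balance: 235.4×4.15×(73.3 − T) = 17803 + 51.1×4.15×(T − 0)
976.91(73.3 − T) = 17803 + 212.065 T
71607.5 − 17803 = 1188.975 T
T = 53804.5 / 1188.975 = 45.25 °C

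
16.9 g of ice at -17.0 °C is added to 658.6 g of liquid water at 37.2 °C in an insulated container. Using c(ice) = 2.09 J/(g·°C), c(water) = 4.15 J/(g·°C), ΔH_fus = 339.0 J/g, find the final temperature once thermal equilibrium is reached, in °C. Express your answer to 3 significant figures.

T_f = 34.0 °C

Heat to bring ice to 0 °C and melt it: q₁ = 16.9×2.09×17.0 + 16.9×339.0 = 6329.6 J
Heat the water can supply cooling to 0 °C: 658.6×4.15×37.2 = 101675 J > q₁, so all ice melts.
Energy balance: 658.6×4.15×(37.2 − T) = 6329.6 + 16.9×4.15×(T − 0)
2733.19(37.2 − T) = 6329.6 + 70.135 T
101675 − 6329.6 = 2803.325 T
T = 95345.4 / 2803.325 = 34.01 °C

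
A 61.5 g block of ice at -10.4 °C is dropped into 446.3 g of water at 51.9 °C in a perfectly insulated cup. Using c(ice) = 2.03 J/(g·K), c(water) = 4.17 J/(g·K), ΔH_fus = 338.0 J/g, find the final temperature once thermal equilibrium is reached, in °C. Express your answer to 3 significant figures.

Heat to bring ice to 0 °C and melt it: q₁ = 61.5×2.03×10.4 + 61.5×338.0 = 22085 J
Heat the water can supply cooling to 0 °C: 446.3×4.17×51.9 = 96589.6 J > q₁, so all ice melts.
Energy balance: 446.3×4.17×(51.9 − T) = 22085 + 61.5×4.17×(T − 0)
1861.071(51.9 − T) = 22085 + 256.455 T
96589.6 − 22085 = 2117.526 T
T = 74504.6 / 2117.526 = 35.18 °C

T_f = 35.2 °C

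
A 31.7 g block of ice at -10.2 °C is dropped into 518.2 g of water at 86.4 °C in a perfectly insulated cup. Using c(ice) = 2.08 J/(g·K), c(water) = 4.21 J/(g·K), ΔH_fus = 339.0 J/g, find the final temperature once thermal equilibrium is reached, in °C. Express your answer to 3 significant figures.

Heat to bring ice to 0 °C and melt it: q₁ = 31.7×2.08×10.2 + 31.7×339.0 = 11419 J
Heat the water can supply cooling to 0 °C: 518.2×4.21×86.4 = 188492 J > q₁, so all ice melts.
Energy balance: 518.2×4.21×(86.4 − T) = 11419 + 31.7×4.21×(T − 0)
2181.622(86.4 − T) = 11419 + 133.457 T
188492 − 11419 = 2315.079 T
T = 177073 / 2315.079 = 76.49 °C

T_f = 76.5 °C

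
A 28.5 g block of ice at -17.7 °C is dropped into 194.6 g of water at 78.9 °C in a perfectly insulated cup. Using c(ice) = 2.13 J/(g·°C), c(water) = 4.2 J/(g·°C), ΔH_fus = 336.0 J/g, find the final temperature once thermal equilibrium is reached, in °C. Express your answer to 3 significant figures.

Heat to bring ice to 0 °C and melt it: q₁ = 28.5×2.13×17.7 + 28.5×336.0 = 10650 J
Heat the water can supply cooling to 0 °C: 194.6×4.2×78.9 = 64486.5 J > q₁, so all ice melts.
Energy balance: 194.6×4.2×(78.9 − T) = 10650 + 28.5×4.2×(T − 0)
817.32(78.9 − T) = 10650 + 119.7 T
64486.5 − 10650 = 937.02 T
T = 53836.5 / 937.02 = 57.46 °C

T_f = 57.5 °C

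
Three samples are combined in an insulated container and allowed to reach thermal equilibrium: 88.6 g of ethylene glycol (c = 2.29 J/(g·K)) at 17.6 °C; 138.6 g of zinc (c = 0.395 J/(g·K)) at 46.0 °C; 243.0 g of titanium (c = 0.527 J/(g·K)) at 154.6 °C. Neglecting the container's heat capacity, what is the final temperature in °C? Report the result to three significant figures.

Σ mᵢcᵢ(T − Tᵢ) = 0  ⇒  T = Σ mᵢcᵢTᵢ / Σ mᵢcᵢ
Σ mᵢcᵢ = 88.6×2.29 + 138.6×0.395 + 243.0×0.527 = 385.702
Σ mᵢcᵢTᵢ = 202.894×17.6 + 54.747×46.0 + 128.061×154.6 = 25888
T = 25888 / 385.702 = 67.12 °C

T_f = 67.1 °C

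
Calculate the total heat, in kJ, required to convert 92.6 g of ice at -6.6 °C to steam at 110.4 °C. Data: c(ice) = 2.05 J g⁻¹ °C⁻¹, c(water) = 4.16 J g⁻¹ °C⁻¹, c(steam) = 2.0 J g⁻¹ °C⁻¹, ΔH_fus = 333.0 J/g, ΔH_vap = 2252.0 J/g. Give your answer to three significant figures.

q1 (heat ice -6.6→0.0 °C): 92.6 × 2.05 × 6.6 = 1253 J
q2 (melt at 0 °C): 92.6 × 333.0 = 30836 J
q3 (heat water 0.0→100.0 °C): 92.6 × 4.16 × 100.0 = 38522 J
q4 (vaporize at 100 °C): 92.6 × 2252.0 = 208535 J
q5 (heat steam 100.0→110.4 °C): 92.6 × 2.0 × 10.4 = 1926 J
Total: 1253 + 30836 + 38522 + 208535 + 1926 = 281072 J = 281 kJ

q = 281 kJ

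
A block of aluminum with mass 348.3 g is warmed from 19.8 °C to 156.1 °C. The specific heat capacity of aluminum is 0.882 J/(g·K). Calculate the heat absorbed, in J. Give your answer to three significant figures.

q = 41900 J

q = m c ΔT = 348.3 × 0.882 × (156.1 − 19.8)
q = 348.3 × 0.882 × 136.3 = 41870 J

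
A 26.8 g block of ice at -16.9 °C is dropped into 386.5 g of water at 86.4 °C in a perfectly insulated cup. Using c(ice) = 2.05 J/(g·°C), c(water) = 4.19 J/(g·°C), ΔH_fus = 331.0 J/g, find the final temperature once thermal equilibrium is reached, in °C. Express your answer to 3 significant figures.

Heat to bring ice to 0 °C and melt it: q₁ = 26.8×2.05×16.9 + 26.8×331.0 = 9799.3 J
Heat the water can supply cooling to 0 °C: 386.5×4.19×86.4 = 139919 J > q₁, so all ice melts.
Energy balance: 386.5×4.19×(86.4 − T) = 9799.3 + 26.8×4.19×(T − 0)
1619.435(86.4 − T) = 9799.3 + 112.292 T
139919 − 9799.3 = 1731.727 T
T = 130119.7 / 1731.727 = 75.14 °C

T_f = 75.1 °C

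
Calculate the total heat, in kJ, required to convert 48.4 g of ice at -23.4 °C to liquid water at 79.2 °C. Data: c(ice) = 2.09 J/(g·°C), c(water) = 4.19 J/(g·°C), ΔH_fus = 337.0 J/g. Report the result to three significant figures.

q = 34.7 kJ

q1 (heat ice -23.4→0.0 °C): 48.4 × 2.09 × 23.4 = 2367 J
q2 (melt at 0 °C): 48.4 × 337.0 = 16311 J
q3 (heat water 0.0→79.2 °C): 48.4 × 4.19 × 79.2 = 16061 J
Total: 2367 + 16311 + 16061 = 34739 J = 34.7 kJ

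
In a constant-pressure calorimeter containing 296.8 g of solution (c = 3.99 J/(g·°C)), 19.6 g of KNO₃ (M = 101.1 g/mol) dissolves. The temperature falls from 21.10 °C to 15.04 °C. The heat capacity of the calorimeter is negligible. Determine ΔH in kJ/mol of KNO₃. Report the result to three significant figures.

|ΔT| = |15.04 − 21.10| = 6.06 °C
|q_surr| = (296.8 × 3.99) × 6.06 = 1184.232 × 6.06 = 7176 J
n(KNO₃) = 19.6 / 101.1 = 0.1939 mol
Temperature fell, so q_rxn = +|q_surr| = 7.176 kJ
ΔH = q_rxn / n = 37.01 kJ/mol

ΔH = 37.0 kJ/mol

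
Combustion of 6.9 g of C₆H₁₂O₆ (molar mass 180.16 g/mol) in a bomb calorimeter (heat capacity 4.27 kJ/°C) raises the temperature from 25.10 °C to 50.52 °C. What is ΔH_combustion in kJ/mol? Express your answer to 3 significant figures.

ΔT = 50.52 − 25.10 = 25.42 °C
q_cal = C_cal × ΔT = 4.27 × 25.42 = 108.5434 kJ
n = 6.9 / 180.16 = 0.03830 mol
q_rxn = −q_cal = -108.5434 kJ
ΔH = -108.5434 / 0.03830 = -2834 kJ/mol

ΔH = -2830 kJ/mol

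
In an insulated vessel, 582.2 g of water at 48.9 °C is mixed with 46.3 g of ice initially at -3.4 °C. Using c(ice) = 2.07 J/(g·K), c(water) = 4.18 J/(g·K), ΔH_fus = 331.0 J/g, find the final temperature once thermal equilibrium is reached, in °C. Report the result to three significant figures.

T_f = 39.3 °C

Heat to bring ice to 0 °C and melt it: q₁ = 46.3×2.07×3.4 + 46.3×331.0 = 15651 J
Heat the water can supply cooling to 0 °C: 582.2×4.18×48.9 = 119003 J > q₁, so all ice melts.
Energy balance: 582.2×4.18×(48.9 − T) = 15651 + 46.3×4.18×(T − 0)
2433.596(48.9 − T) = 15651 + 193.534 T
119003 − 15651 = 2627.130 T
T = 103352 / 2627.130 = 39.34 °C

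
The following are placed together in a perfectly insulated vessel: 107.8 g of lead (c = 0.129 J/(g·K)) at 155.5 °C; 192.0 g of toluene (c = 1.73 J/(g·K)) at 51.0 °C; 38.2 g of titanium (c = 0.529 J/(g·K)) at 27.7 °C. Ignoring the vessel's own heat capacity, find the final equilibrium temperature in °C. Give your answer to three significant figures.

Σ mᵢcᵢ(T − Tᵢ) = 0  ⇒  T = Σ mᵢcᵢTᵢ / Σ mᵢcᵢ
Σ mᵢcᵢ = 107.8×0.129 + 192.0×1.73 + 38.2×0.529 = 366.2740
Σ mᵢcᵢTᵢ = 13.9062×155.5 + 332.16×51.0 + 20.2078×27.7 = 19662
T = 19662 / 366.2740 = 53.68 °C

T_f = 53.7 °C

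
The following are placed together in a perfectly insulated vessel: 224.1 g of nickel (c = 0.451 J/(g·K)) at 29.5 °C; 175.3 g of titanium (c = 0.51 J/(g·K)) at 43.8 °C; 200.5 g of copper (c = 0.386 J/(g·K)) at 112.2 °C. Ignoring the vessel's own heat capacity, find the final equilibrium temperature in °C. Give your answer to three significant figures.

Σ mᵢcᵢ(T − Tᵢ) = 0  ⇒  T = Σ mᵢcᵢTᵢ / Σ mᵢcᵢ
Σ mᵢcᵢ = 224.1×0.451 + 175.3×0.51 + 200.5×0.386 = 267.8651
Σ mᵢcᵢTᵢ = 101.0691×29.5 + 89.403×43.8 + 77.393×112.2 = 15581
T = 15581 / 267.8651 = 58.17 °C

T_f = 58.2 °C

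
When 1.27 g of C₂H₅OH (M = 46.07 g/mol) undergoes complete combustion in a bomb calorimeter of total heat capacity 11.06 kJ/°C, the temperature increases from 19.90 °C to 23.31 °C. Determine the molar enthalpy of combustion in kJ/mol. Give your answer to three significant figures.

ΔT = 23.31 − 19.90 = 3.41 °C
q_cal = C_cal × ΔT = 11.06 × 3.41 = 37.7146 kJ
n = 1.27 / 46.07 = 0.02757 mol
q_rxn = −q_cal = -37.7146 kJ
ΔH = -37.7146 / 0.02757 = -1368 kJ/mol

ΔH = -1370 kJ/mol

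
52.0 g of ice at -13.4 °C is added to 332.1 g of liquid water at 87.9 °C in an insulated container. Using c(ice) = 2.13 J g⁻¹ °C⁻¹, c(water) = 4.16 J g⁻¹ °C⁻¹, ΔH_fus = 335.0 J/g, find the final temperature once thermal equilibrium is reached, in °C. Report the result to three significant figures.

T_f = 64.2 °C

Heat to bring ice to 0 °C and melt it: q₁ = 52.0×2.13×13.4 + 52.0×335.0 = 18904 J
Heat the water can supply cooling to 0 °C: 332.1×4.16×87.9 = 121437 J > q₁, so all ice melts.
Energy balance: 332.1×4.16×(87.9 − T) = 18904 + 52.0×4.16×(T − 0)
1381.536(87.9 − T) = 18904 + 216.32 T
121437 − 18904 = 1597.856 T
T = 102533 / 1597.856 = 64.17 °C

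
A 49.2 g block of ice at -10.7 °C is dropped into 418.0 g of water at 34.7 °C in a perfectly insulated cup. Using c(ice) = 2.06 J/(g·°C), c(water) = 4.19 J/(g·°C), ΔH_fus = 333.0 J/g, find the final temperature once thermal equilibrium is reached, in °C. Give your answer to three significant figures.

T_f = 22.1 °C

Heat to bring ice to 0 °C and melt it: q₁ = 49.2×2.06×10.7 + 49.2×333.0 = 17468 J
Heat the water can supply cooling to 0 °C: 418.0×4.19×34.7 = 60774.3 J > q₁, so all ice melts.
Energy balance: 418.0×4.19×(34.7 − T) = 17468 + 49.2×4.19×(T − 0)
1751.42(34.7 − T) = 17468 + 206.148 T
60774.3 − 17468 = 1957.568 T
T = 43306.3 / 1957.568 = 22.12 °C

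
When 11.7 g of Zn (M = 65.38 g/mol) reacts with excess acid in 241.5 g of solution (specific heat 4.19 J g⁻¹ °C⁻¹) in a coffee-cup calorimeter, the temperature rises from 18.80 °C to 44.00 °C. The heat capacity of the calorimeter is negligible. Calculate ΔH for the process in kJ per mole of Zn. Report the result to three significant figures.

|ΔT| = |44.00 − 18.80| = 25.20 °C
|q_surr| = (241.5 × 4.19) × 25.20 = 1011.885 × 25.20 = 25500 J
n(Zn) = 11.7 / 65.38 = 0.1790 mol
Temperature rose, so q_rxn = −|q_surr| = -25.50 kJ
ΔH = q_rxn / n = -142.46 kJ/mol

ΔH = -142 kJ/mol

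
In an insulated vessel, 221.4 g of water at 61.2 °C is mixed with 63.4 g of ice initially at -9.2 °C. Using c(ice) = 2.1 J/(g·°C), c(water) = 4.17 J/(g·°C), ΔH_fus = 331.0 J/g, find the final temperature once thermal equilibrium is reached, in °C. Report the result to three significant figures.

Heat to bring ice to 0 °C and melt it: q₁ = 63.4×2.1×9.2 + 63.4×331.0 = 22210 J
Heat the water can supply cooling to 0 °C: 221.4×4.17×61.2 = 56502.2 J > q₁, so all ice melts.
Energy balance: 221.4×4.17×(61.2 − T) = 22210 + 63.4×4.17×(T − 0)
923.238(61.2 − T) = 22210 + 264.378 T
56502.2 − 22210 = 1187.616 T
T = 34292.2 / 1187.616 = 28.87 °C

T_f = 28.9 °C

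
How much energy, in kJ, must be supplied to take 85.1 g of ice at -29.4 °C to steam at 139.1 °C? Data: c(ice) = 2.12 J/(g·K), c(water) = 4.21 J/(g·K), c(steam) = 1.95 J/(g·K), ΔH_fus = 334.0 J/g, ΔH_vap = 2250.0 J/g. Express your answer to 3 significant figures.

q = 268 kJ

q1 (heat ice -29.4→0.0 °C): 85.1 × 2.12 × 29.4 = 5304 J
q2 (melt at 0 °C): 85.1 × 334.0 = 28423 J
q3 (heat water 0.0→100.0 °C): 85.1 × 4.21 × 100.0 = 35827 J
q4 (vaporize at 100 °C): 85.1 × 2250.0 = 191475 J
q5 (heat steam 100.0→139.1 °C): 85.1 × 1.95 × 39.1 = 6488 J
Total: 5304 + 28423 + 35827 + 191475 + 6488 = 267517 J = 268 kJ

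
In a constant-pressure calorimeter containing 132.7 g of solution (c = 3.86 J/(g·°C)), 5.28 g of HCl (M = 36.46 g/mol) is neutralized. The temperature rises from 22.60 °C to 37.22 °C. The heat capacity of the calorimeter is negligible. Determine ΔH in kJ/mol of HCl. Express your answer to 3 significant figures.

|ΔT| = |37.22 − 22.60| = 14.62 °C
|q_surr| = (132.7 × 3.86) × 14.62 = 512.222 × 14.62 = 7489 J
n(HCl) = 5.28 / 36.46 = 0.1448 mol
Temperature rose, so q_rxn = −|q_surr| = -7.489 kJ
ΔH = q_rxn / n = -51.72 kJ/mol

ΔH = -51.7 kJ/mol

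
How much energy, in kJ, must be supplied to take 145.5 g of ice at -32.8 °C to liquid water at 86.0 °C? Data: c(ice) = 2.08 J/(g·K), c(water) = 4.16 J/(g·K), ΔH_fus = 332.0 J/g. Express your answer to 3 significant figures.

q1 (heat ice -32.8→0.0 °C): 145.5 × 2.08 × 32.8 = 9927 J
q2 (melt at 0 °C): 145.5 × 332.0 = 48306 J
q3 (heat water 0.0→86.0 °C): 145.5 × 4.16 × 86.0 = 52054 J
Total: 9927 + 48306 + 52054 = 110287 J = 110 kJ

q = 110 kJ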